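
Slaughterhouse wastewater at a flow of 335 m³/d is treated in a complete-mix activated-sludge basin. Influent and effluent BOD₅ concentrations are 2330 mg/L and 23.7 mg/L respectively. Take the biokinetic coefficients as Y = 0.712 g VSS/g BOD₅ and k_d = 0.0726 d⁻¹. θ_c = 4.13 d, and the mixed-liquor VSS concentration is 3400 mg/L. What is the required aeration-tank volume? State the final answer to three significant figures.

Steady-state biomass mass balance: V·X·(1 + k_d·θ_c) = Y·Q·(S₀ − S)·θ_c, so V = 0.712 × 335 × (2330 − 23.7) × 4.13 / [3400 × (1 + 0.0726 × 4.13)] = 2.27×10^6 / 4419 = 514.1 m³.

V ≈ 514 m³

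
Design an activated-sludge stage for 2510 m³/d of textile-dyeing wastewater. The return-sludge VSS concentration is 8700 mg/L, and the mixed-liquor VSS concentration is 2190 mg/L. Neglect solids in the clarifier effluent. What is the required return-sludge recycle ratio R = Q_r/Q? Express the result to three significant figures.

Mass balance around the secondary clarifier (neglecting effluent solids): R = X / (X_r − X) = 2190 / (8700 − 2190) = 0.3364.

R ≈ 0.336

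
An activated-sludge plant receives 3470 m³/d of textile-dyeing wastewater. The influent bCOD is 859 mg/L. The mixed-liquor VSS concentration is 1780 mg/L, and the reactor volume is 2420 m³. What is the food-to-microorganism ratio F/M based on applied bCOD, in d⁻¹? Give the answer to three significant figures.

F/M = Q·S₀ / (V·X) = 3470 × 859 / (2420 × 1780) = 0.6920 g bCOD·(g VSS·d)⁻¹.

F/M ≈ 0.692 d⁻¹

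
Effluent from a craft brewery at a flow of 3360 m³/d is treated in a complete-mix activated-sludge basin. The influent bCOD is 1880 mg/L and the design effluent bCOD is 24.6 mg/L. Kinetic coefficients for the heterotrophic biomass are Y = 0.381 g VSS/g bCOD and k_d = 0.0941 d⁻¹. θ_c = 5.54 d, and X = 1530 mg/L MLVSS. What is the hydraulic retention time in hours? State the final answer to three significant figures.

Rearranging the biomass balance for a CMAS with decay, V = Y·Q·ΔS·θ_c / [X·(1+k_d θ_c)] = 0.381 × 3360 × (1880 − 24.6) × 5.54 / [1530 × (1 + 0.0941 × 5.54)] = 1.32×10^7 / 2328 = 5653 m³.
τ = V/Q = 5653/3360 = 1.683 d, or 40.38 h.

τ ≈ 40.4 h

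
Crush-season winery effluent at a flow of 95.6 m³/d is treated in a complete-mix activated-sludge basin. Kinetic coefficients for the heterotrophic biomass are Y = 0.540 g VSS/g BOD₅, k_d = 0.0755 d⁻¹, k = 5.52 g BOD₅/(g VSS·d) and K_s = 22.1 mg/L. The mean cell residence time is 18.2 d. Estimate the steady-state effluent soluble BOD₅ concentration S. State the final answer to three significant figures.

Effluent substrate depends only on kinetics and SRT: S = K_s(1 + k_d θ_c) / [θ_c(Yk − k_d) − 1] = 22.1 × (1 + 0.0755 × 18.2) / [18.2 × (0.540 × 5.52 − 0.0755) − 1] = 52.47 / 51.88 = 1.011 mg/L.

S ≈ 1.01 mg/L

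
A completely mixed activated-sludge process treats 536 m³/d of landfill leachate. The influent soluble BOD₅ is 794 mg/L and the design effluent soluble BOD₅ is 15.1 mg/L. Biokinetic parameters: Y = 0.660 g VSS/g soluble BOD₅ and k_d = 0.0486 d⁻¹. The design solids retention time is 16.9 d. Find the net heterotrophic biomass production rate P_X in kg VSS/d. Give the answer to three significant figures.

P_X ≈ 151 kg VSS/d

Correct the yield for decay: Y_obs = Y/(1 + k_d θ_c) = 0.660 / (1 + 0.0486 × 16.9) = 0.660 / 1.821 = 0.3624.
Substrate removed = Q·(S₀ − S) = 536 m³/d × (794 − 15.1) g/m³ = 4.17×10^5 g/d = 417.5 kg/d.
Biomass produced: P_X = Y_obs·Q·ΔS = 0.3624 × 417.5 ≈ 151.3 kg VSS/d.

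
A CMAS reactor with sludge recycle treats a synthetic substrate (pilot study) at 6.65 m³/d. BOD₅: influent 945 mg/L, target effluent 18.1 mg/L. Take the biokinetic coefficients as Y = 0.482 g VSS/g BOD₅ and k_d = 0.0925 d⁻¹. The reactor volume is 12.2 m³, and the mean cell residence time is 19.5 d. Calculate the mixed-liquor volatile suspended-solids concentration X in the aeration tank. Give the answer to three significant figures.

Solving the biomass balance for X: X = Y Q (S₀−S) θ_c / [V (1+k_d θ_c)] = 0.482 × 6.65 × (945 − 18.1) × 19.5 / [12.2 × (1 + 0.0925 × 19.5)] = 1694 mg/L.

X ≈ 1690 mg/L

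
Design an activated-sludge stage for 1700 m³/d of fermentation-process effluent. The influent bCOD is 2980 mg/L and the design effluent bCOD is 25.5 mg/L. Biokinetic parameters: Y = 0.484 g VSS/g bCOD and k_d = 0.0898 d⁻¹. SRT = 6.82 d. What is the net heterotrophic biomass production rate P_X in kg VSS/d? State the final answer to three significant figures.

P_X ≈ 1510 kg VSS/d

Correct the yield for decay: Y_obs = Y/(1 + k_d θ_c) = 0.484 / (1 + 0.0898 × 6.82) = 0.484 / 1.612 = 0.3002.
Mass of bCOD removed per day: Q(S₀ − S) = 1700 × 2954 g/m³ = 5023 kg/d.
Net biomass production P_X = Y_obs × Q·(S₀ − S) = 0.3002 × 5023 = 1508 kg VSS/d.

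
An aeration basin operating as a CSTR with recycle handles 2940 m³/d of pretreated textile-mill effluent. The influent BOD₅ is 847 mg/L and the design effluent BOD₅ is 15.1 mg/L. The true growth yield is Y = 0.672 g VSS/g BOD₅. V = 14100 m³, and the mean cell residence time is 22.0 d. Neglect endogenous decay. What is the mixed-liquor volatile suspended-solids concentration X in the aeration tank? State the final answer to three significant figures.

From V·X = Y·Q·(S₀ − S)·θ_c (decay neglected): X = 0.672 × 2940 × (847 − 15.1) × 22.0 / 14100 = 2564 mg/L.

X ≈ 2560 mg/L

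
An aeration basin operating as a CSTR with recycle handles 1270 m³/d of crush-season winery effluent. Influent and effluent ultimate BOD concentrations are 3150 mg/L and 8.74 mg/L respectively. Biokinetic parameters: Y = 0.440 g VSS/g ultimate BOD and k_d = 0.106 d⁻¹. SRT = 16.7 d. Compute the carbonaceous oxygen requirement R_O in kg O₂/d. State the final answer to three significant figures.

R_O ≈ 3090 kg O₂/d

The observed yield is Y_obs = Y/(1 + k_d·θ_c) = 0.440 / (1 + 0.106 × 16.7) = 0.440 / 2.770 = 0.1588 g VSS per g ultimate BOD removed.
Substrate removed = Q·(S₀ − S) = 1270 m³/d × (3150 − 8.74) g/m³ = 3.99×10^6 g/d = 3989 kg/d.
Net sludge production P_X = 0.1588 × 3989 = 633.6 kg VSS/d.
R_O = Q·ΔS − 1.42 P_X = 3989 − 899.8 = 3090 kg O₂/d.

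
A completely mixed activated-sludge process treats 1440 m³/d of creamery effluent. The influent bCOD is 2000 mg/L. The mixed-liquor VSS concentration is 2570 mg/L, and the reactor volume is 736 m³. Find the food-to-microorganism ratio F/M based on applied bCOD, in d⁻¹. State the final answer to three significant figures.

F/M = Q·S₀ / (V·X) = 1440 × 2000 / (736.0 × 2570) = 1.523 g bCOD·(g VSS·d)⁻¹.

F/M ≈ 1.52 d⁻¹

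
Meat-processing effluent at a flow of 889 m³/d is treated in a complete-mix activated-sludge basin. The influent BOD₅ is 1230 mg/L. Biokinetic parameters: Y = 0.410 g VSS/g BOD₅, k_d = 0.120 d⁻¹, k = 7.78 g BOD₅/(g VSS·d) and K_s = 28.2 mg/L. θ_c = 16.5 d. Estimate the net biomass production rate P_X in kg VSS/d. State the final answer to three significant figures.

P_X ≈ 150 kg VSS/d

From the Monod/SRT balance for a CMAS, S = K_s·(1+k_d θ_c)/[θ_c·(Y k − k_d) − 1] = 28.2 × (1 + 0.120 × 16.5) / [16.5 × (0.410 × 7.78 − 0.120) − 1] = 84.04 / 49.65 = 1.693 mg/L.
The observed yield is Y_obs = Y/(1 + k_d·θ_c) = 0.410 / (1 + 0.120 × 16.5) = 0.410 / 2.980 = 0.1376 g VSS per g BOD₅ removed.
ΔS = 1230 − 1.69 = 1228 mg/L, so the substrate removal rate is 889 × 1228/1000 = 1092 kg BOD₅/d.
P_X = Y_obs · Q(S₀ − S) = 0.1376 × 1092 = 150.2 kg VSS/d.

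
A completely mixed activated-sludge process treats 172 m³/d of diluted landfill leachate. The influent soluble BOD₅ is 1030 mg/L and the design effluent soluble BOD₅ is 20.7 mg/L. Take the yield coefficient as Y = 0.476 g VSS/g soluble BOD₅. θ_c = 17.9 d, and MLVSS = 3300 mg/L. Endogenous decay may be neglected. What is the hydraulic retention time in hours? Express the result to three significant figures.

Biomass mass balance (decay neglected): V·X = Y·Q·(S₀ − S)·θ_c, so V = 0.476 × 172 × (1030 − 20.7) × 17.9 / 3300 = 448.2 m³.
τ = V/Q = 448.2/172 = 2.606 d, or 62.54 h.

τ ≈ 62.5 h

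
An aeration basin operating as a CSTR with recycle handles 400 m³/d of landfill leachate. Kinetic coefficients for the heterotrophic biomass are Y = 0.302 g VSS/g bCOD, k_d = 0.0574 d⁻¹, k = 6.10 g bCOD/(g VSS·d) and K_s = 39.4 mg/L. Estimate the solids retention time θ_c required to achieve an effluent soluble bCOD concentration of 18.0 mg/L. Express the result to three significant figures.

At the target effluent, Y k S/(K_s+S) = 0.302×6.10×18.0/57.40 = 0.5777 d⁻¹.
1/θ_c = 0.5777 − 0.0574 = 0.5203 d⁻¹, so θ_c = 1.922 d.

θ_c ≈ 1.92 d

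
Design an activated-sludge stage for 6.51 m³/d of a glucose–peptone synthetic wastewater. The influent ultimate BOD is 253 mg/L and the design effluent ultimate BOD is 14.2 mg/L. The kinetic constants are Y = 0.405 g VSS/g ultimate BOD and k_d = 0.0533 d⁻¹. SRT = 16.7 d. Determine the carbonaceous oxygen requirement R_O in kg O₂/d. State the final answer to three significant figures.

R_O ≈ 1.08 kg O₂/d

Correct the yield for decay: Y_obs = Y/(1 + k_d θ_c) = 0.405 / (1 + 0.0533 × 16.7) = 0.405 / 1.890 = 0.2143.
Mass of ultimate BOD removed per day: Q(S₀ − S) = 6.51 × 238.8 g/m³ = 1.555 kg/d.
P_X = Y_obs·Q·(S₀ − S) = 0.2143 × 1.555 = 0.3331 kg VSS/d.
Carbonaceous O₂ demand = substrate oxidised − cell-mass equivalent = 1.555 − 1.42 × 0.3331 = 1.082 kg O₂/d.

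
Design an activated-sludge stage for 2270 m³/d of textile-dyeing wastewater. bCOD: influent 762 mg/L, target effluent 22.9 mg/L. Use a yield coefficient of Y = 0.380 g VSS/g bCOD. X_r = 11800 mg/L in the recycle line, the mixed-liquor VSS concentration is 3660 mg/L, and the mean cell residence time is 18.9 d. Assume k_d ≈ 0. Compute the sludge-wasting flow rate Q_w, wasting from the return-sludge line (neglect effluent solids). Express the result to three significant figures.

Q_w ≈ 54.0 m³/d

V·X = Y·Q·ΔS·θ_c gives V = 0.380 × 2270 × (762 − 22.9) × 18.9 / 3660 = 3292 m³.
Wasting from the return line (neglecting effluent solids): Q_w = V·X / (θ_c·X_r) = 3292 × 3660 / (18.9 × 11800) = 54.03 m³/d.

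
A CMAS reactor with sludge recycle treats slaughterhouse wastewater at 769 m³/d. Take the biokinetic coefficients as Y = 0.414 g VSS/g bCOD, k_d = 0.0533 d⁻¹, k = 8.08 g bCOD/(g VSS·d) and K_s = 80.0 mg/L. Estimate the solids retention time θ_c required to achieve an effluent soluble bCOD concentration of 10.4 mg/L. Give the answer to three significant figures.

θ_c ≈ 3.02 d

At the target effluent, Y k S/(K_s+S) = 0.414×8.08×10.4/90.40 = 0.3848 d⁻¹.
1/θ_c = 0.3848 − 0.0533 = 0.3315 d⁻¹, so θ_c = 3.016 d.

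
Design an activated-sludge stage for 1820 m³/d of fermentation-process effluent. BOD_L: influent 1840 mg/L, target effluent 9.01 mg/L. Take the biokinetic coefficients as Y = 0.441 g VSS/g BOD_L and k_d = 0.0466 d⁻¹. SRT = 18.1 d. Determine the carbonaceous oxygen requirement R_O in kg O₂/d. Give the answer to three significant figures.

Observed yield with endogenous decay: Y_obs = Y / (1 + k_d·θ_c) = 0.441 / (1 + 0.0466 × 18.1) = 0.441 / 1.843 = 0.2392 g VSS/g BOD_L.
Mass of BOD_L removed per day: Q(S₀ − S) = 1820 × 1831 g/m³ = 3332 kg/d.
Biomass synthesised: P_X = Y_obs × 3332 = 797.2 kg VSS/d.
R_O = Q·ΔS − 1.42 P_X = 3332 − 1132 = 2200 kg O₂/d.

R_O ≈ 2200 kg O₂/d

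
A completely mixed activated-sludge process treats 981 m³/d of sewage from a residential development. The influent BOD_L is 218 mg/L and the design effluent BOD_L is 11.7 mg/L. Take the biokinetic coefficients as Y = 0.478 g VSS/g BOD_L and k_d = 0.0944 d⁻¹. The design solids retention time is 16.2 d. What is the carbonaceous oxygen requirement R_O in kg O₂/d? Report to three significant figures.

R_O ≈ 148 kg O₂/d

Correct the yield for decay: Y_obs = Y/(1 + k_d θ_c) = 0.478 / (1 + 0.0944 × 16.2) = 0.478 / 2.529 = 0.1890.
Q·(S₀ − S) = 981 × (218 − 11.7) × 10⁻³ = 202.4 kg/d removed.
P_X = Y_obs·Q·(S₀ − S) = 0.1890 × 202.4 = 38.25 kg VSS/d.
R_O = Q·(S₀ − S) − 1.42·P_X = 202.4 − 1.42 × 38.25 = 148.1 kg O₂/d.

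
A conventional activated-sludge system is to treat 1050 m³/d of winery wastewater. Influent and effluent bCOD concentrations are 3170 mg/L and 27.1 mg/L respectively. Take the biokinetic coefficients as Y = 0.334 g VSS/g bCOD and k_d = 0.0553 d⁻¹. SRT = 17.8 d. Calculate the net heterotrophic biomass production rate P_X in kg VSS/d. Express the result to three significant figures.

P_X ≈ 555 kg VSS/d

The observed yield is Y_obs = Y/(1 + k_d·θ_c) = 0.334 / (1 + 0.0553 × 17.8) = 0.334 / 1.984 = 0.1683 g VSS per g bCOD removed.
ΔS = 3170 − 27.1 = 3143 mg/L, so the substrate removal rate is 1050 × 3143/1000 = 3300 kg bCOD/d.
Net biomass production P_X = Y_obs × Q·(S₀ − S) = 0.1683 × 3300 = 555.5 kg VSS/d.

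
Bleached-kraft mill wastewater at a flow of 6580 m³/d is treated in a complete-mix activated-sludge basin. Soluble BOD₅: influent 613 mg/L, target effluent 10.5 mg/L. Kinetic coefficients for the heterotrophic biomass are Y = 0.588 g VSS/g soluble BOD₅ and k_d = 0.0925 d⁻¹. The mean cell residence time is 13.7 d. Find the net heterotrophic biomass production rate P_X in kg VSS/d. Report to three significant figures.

P_X ≈ 1030 kg VSS/d

Observed yield with endogenous decay: Y_obs = Y / (1 + k_d·θ_c) = 0.588 / (1 + 0.0925 × 13.7) = 0.588 / 2.267 = 0.2593 g VSS/g soluble BOD₅.
ΔS = 613 − 10.5 = 602.5 mg/L, so the substrate removal rate is 6580 × 602.5/1000 = 3964 kg soluble BOD₅/d.
Biomass produced: P_X = Y_obs·Q·ΔS = 0.2593 × 3964 ≈ 1028 kg VSS/d.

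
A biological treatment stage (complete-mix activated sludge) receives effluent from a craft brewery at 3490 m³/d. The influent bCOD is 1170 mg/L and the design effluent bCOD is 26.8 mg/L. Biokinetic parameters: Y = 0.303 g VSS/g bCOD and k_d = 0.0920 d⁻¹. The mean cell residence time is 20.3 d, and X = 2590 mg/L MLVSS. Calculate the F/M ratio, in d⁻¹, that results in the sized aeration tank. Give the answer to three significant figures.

F/M ≈ 0.477 d⁻¹

Rearranging the biomass balance for a CMAS with decay, V = Y·Q·ΔS·θ_c / [X·(1+k_d θ_c)] = 0.303 × 3490 × (1170 − 26.8) × 20.3 / [2590 × (1 + 0.0920 × 20.3)] = 2.45×10^7 / 7427 = 3304 m³.
Food-to-microorganism ratio F/M = Q S₀ / (V X) = 3490 × 1170 / (3304 × 2590) = 0.4771 d⁻¹.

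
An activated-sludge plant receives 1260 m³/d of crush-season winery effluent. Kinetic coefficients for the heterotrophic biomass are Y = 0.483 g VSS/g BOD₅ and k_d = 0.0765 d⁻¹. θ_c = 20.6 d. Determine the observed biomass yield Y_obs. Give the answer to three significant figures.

Y_obs ≈ 0.188 g VSS/g BOD₅

The observed yield is Y_obs = Y/(1 + k_d·θ_c) = 0.483 / (1 + 0.0765 × 20.6) = 0.483 / 2.576 = 0.1875 g VSS per g BOD₅ removed.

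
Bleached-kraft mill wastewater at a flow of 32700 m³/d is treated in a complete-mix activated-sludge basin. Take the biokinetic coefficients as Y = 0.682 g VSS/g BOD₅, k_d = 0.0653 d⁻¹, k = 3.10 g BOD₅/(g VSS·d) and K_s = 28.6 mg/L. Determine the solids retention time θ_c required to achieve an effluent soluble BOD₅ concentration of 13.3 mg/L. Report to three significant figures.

θ_c ≈ 1.65 d

From 1/θ_c = Y·k·S/(K_s + S) − k_d: Y·k·S/(K_s+S) = 0.682 × 3.10 × 13.3 / (28.6 + 13.3) = 0.6711 d⁻¹.
1/θ_c = 0.6711 − 0.0653 = 0.6058 d⁻¹, so θ_c = 1.651 d.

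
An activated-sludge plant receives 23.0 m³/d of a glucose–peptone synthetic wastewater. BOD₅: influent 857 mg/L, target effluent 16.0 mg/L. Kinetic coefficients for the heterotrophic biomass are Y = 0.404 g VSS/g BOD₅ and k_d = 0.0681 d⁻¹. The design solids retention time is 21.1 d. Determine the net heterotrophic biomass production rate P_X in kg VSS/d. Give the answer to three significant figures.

Observed yield with endogenous decay: Y_obs = Y / (1 + k_d·θ_c) = 0.404 / (1 + 0.0681 × 21.1) = 0.404 / 2.437 = 0.1658 g VSS/g BOD₅.
ΔS = 857 − 16.0 = 841.0 mg/L, so the substrate removal rate is 23.0 × 841.0/1000 = 19.34 kg BOD₅/d.
Net biomass production P_X = Y_obs × Q·(S₀ − S) = 0.1658 × 19.34 = 3.207 kg VSS/d.

P_X ≈ 3.21 kg VSS/d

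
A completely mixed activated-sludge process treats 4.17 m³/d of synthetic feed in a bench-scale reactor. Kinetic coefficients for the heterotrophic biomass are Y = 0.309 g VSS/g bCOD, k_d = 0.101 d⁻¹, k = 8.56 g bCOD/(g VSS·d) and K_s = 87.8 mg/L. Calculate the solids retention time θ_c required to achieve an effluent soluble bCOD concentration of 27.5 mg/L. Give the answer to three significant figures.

θ_c ≈ 1.89 d

At the target effluent, Y k S/(K_s+S) = 0.309×8.56×27.5/115.3 = 0.6309 d⁻¹.
Then 1/θ_c = μ − k_d = 0.6309 − 0.101 = 0.5299 d⁻¹, giving θ_c = 1.887 d.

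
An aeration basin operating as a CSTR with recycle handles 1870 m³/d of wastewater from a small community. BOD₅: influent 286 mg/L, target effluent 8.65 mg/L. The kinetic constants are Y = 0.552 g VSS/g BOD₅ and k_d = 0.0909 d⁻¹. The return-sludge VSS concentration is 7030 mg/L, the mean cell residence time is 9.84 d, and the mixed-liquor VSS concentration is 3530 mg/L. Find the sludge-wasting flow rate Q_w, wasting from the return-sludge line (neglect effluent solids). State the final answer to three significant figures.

Q_w ≈ 21.5 m³/d

Rearranging the biomass balance for a CMAS with decay, V = Y·Q·ΔS·θ_c / [X·(1+k_d θ_c)] = 0.552 × 1870 × (286 − 8.65) × 9.84 / [3530 × (1 + 0.0909 × 9.84)] = 2.82×10^6 / 6687 = 421.3 m³.
Q_w = (V·X)/(θ_c X_r) = 421.3 × 3530 / (9.84 × 7030) = 21.50 m³/d.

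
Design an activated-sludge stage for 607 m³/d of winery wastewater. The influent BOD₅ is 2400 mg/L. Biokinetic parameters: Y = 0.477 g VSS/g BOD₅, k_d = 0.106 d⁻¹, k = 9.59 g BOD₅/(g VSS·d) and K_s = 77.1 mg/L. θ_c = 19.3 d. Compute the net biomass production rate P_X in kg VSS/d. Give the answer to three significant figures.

Effluent substrate depends only on kinetics and SRT: S = K_s(1 + k_d θ_c) / [θ_c(Yk − k_d) − 1] = 77.1 × (1 + 0.106 × 19.3) / [19.3 × (0.477 × 9.59 − 0.106) − 1] = 234.8 / 85.24 = 2.755 mg/L.
Y_obs = Y / (1 + k_d θ_c) = 0.477 / (1 + 0.106 × 19.3) = 0.477 / 3.046 = 0.1566.
Mass of BOD₅ removed per day: Q(S₀ − S) = 607 × 2397 g/m³ = 1455 kg/d.
Biomass produced: P_X = Y_obs·Q·ΔS = 0.1566 × 1455 ≈ 227.9 kg VSS/d.

P_X ≈ 228 kg VSS/d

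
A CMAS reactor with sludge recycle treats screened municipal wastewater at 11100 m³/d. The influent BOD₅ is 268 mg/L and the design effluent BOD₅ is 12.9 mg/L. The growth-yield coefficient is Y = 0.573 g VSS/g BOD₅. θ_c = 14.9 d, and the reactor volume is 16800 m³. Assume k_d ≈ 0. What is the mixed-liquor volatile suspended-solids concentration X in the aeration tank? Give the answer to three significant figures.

X ≈ 1440 mg/L

From V·X = Y·Q·(S₀ − S)·θ_c (decay neglected): X = 0.573 × 11100 × (268 − 12.9) × 14.9 / 16800 = 1439 mg/L.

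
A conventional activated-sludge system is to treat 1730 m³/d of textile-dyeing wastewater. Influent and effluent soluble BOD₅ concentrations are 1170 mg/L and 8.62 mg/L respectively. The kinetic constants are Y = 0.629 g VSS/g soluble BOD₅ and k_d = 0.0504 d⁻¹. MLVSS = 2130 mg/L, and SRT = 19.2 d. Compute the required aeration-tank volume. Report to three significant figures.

From the SRT design equation V = Y Q (S₀−S) θ_c / [X (1 + k_d θ_c)] = 0.629 × 1730 × (1170 − 8.62) × 19.2 / [2130 × (1 + 0.0504 × 19.2)] = 2.43×10^7 / 4191 = 5789 m³.

V ≈ 5790 m³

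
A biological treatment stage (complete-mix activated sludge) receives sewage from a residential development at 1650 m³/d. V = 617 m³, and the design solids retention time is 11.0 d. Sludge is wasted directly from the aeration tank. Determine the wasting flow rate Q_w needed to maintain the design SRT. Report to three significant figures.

With mixed-liquor wasting, θ_c = V/Q_w, so Q_w = V/θ_c = 617.0/11.0 = 56.09 m³/d.

Q_w ≈ 56.1 m³/d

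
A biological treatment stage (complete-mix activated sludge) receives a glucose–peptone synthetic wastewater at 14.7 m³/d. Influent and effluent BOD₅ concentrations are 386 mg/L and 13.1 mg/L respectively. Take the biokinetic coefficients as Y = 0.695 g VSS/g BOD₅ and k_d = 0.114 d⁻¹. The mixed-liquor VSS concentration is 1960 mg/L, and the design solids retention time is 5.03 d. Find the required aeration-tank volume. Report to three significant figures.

V ≈ 6.21 m³

Steady-state biomass mass balance: V·X·(1 + k_d·θ_c) = Y·Q·(S₀ − S)·θ_c, so V = 0.695 × 14.7 × (386 − 13.1) × 5.03 / [1960 × (1 + 0.114 × 5.03)] = 1.92×10^4 / 3084 = 6.214 m³.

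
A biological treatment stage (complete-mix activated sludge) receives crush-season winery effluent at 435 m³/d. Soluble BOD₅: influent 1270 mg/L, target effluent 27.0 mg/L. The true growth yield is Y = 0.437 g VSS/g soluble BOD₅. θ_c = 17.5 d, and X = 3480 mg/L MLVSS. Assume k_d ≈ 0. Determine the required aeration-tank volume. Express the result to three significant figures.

V·X = Y·Q·ΔS·θ_c gives V = 0.437 × 435 × (1270 − 27.0) × 17.5 / 3480 = 1188 m³.

V ≈ 1190 m³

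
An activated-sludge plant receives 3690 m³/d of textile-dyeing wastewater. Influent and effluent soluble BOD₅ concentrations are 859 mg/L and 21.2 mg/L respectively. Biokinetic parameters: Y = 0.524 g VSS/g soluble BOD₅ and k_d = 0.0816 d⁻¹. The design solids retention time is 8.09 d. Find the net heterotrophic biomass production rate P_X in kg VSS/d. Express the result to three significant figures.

Correct the yield for decay: Y_obs = Y/(1 + k_d θ_c) = 0.524 / (1 + 0.0816 × 8.09) = 0.524 / 1.660 = 0.3156.
ΔS = 859 − 21.2 = 837.8 mg/L, so the substrate removal rate is 3690 × 837.8/1000 = 3091 kg soluble BOD₅/d.
Net biomass production P_X = Y_obs × Q·(S₀ − S) = 0.3156 × 3091 = 975.8 kg VSS/d.

P_X ≈ 976 kg VSS/d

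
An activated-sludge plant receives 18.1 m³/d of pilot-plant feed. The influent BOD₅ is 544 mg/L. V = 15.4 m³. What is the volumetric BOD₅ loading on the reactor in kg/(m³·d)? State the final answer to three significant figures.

L_v ≈ 0.639 kg BOD₅/(m³·d)

Applied BOD₅ load per unit volume = Q·S₀/V = (18.1 × 544/1000)/15.40 = 0.6394 kg BOD₅·m⁻³·d⁻¹.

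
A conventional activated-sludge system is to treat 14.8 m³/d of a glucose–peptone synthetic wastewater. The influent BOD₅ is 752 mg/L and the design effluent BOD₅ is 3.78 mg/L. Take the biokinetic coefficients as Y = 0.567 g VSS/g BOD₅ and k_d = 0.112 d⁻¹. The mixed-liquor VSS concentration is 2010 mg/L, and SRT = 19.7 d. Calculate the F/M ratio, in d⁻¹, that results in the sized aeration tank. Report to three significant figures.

Steady-state biomass mass balance: V·X·(1 + k_d·θ_c) = Y·Q·(S₀ − S)·θ_c, so V = 0.567 × 14.8 × (752 − 3.78) × 19.7 / [2010 × (1 + 0.112 × 19.7)] = 1.24×10^5 / 6445 = 19.19 m³.
Food-to-microorganism ratio F/M = Q S₀ / (V X) = 14.8 × 752 / (19.19 × 2010) = 0.2885 d⁻¹.

F/M ≈ 0.289 d⁻¹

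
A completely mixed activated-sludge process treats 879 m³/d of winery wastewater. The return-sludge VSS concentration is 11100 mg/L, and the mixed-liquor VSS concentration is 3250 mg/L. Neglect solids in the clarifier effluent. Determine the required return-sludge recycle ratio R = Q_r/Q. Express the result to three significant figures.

Mass balance around the secondary clarifier (neglecting effluent solids): R = X / (X_r − X) = 3250 / (11100 − 3250) = 0.4140.

R ≈ 0.414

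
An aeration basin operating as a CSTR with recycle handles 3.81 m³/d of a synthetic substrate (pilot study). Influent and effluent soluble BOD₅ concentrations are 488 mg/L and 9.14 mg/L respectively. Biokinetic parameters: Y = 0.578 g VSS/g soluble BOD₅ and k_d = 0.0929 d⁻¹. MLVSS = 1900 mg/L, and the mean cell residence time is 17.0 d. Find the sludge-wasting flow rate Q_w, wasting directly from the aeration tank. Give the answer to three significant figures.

Q_w ≈ 0.215 m³/d

Rearranging the biomass balance for a CMAS with decay, V = Y·Q·ΔS·θ_c / [X·(1+k_d θ_c)] = 0.578 × 3.81 × (488 − 9.14) × 17.0 / [1900 × (1 + 0.0929 × 17.0)] = 1.79×10^4 / 4901 = 3.658 m³.
With mixed-liquor wasting, θ_c = V/Q_w, so Q_w = V/θ_c = 3.658/17.0 = 0.2152 m³/d.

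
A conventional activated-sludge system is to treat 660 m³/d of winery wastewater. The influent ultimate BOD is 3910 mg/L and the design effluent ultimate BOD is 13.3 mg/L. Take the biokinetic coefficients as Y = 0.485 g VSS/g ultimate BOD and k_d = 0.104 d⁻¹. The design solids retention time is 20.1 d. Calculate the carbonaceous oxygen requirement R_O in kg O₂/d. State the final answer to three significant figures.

Observed yield with endogenous decay: Y_obs = Y / (1 + k_d·θ_c) = 0.485 / (1 + 0.104 × 20.1) = 0.485 / 3.090 = 0.1569 g VSS/g ultimate BOD.
Q·(S₀ − S) = 660 × (3910 − 13.3) × 10⁻³ = 2572 kg/d removed.
Net sludge production P_X = 0.1569 × 2572 = 403.6 kg VSS/d.
R_O = Q·ΔS − 1.42 P_X = 2572 − 573.1 = 1999 kg O₂/d.

R_O ≈ 2000 kg O₂/d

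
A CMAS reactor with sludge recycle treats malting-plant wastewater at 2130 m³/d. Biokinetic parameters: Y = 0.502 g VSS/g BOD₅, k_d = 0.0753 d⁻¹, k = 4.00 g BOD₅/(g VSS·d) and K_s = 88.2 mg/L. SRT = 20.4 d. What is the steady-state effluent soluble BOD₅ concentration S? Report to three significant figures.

For a completely mixed reactor with recycle the Lawrence–McCarty relation gives S = K_s·(1 + k_d·θ_c) / [θ_c·(Y·k − k_d) − 1] = 88.2 × (1 + 0.0753 × 20.4) / [20.4 × (0.502 × 4.00 − 0.0753) − 1] = 223.7 / 38.43 = 5.821 mg/L.

S ≈ 5.82 mg/L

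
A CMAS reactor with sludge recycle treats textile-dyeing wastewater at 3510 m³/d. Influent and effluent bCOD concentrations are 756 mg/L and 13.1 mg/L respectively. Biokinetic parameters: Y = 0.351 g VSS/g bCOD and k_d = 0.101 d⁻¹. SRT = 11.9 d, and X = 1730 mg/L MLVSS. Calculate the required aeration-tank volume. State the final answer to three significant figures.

V ≈ 2860 m³

Steady-state biomass mass balance: V·X·(1 + k_d·θ_c) = Y·Q·(S₀ − S)·θ_c, so V = 0.351 × 3510 × (756 − 13.1) × 11.9 / [1730 × (1 + 0.101 × 11.9)] = 1.09×10^7 / 3809 = 2859 m³.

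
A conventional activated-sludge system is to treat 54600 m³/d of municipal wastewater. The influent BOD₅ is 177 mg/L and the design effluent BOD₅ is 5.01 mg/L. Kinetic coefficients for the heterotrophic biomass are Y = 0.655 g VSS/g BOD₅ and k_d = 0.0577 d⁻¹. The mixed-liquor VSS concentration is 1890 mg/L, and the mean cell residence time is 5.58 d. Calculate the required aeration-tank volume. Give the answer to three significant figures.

Steady-state biomass mass balance: V·X·(1 + k_d·θ_c) = Y·Q·(S₀ − S)·θ_c, so V = 0.655 × 54600 × (177 − 5.01) × 5.58 / [1890 × (1 + 0.0577 × 5.58)] = 3.43×10^7 / 2499 = 13737 m³.

V ≈ 13700 m³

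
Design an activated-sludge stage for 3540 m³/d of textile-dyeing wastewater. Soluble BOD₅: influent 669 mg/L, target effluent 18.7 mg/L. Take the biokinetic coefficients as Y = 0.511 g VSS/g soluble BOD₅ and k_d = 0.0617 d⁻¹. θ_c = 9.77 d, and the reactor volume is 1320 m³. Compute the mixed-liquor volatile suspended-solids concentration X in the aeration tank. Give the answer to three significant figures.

From V·X·(1 + k_d·θ_c) = Y·Q·(S₀ − S)·θ_c: X = 0.511 × 3540 × (669 − 18.7) × 9.77 / [1320 × (1 + 0.0617 × 9.77)] = 5432 mg/L.

X ≈ 5430 mg/L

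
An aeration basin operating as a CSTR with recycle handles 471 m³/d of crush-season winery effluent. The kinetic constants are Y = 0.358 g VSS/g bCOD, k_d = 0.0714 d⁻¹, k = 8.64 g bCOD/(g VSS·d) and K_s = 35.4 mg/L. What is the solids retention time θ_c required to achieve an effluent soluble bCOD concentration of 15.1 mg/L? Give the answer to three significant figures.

At the target effluent, Y k S/(K_s+S) = 0.358×8.64×15.1/50.50 = 0.9249 d⁻¹.
Then 1/θ_c = μ − k_d = 0.9249 − 0.0714 = 0.8535 d⁻¹, giving θ_c = 1.172 d.

θ_c ≈ 1.17 d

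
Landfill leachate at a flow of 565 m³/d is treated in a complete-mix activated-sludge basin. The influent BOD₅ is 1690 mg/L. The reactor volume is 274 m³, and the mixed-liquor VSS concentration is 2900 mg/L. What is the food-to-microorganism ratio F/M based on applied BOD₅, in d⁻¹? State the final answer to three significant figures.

F/M ≈ 1.20 d⁻¹

Food-to-microorganism ratio F/M = Q S₀ / (V X) = 565 × 1690 / (274.0 × 2900) = 1.202 d⁻¹.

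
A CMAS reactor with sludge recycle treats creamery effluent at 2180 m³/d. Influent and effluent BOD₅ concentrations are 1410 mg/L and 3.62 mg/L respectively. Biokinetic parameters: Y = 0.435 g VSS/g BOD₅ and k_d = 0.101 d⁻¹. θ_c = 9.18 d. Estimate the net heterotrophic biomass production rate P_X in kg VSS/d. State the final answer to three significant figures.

The observed yield is Y_obs = Y/(1 + k_d·θ_c) = 0.435 / (1 + 0.101 × 9.18) = 0.435 / 1.927 = 0.2257 g VSS per g BOD₅ removed.
Mass of BOD₅ removed per day: Q(S₀ − S) = 2180 × 1406 g/m³ = 3066 kg/d.
Biomass produced: P_X = Y_obs·Q·ΔS = 0.2257 × 3066 ≈ 692.0 kg VSS/d.

P_X ≈ 692 kg VSS/d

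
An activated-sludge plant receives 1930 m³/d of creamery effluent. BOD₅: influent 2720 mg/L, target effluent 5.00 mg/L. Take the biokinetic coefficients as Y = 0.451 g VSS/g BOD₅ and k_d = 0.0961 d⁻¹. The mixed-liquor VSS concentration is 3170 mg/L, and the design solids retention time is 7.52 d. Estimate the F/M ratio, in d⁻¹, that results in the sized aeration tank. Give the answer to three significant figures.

Rearranging the biomass balance for a CMAS with decay, V = Y·Q·ΔS·θ_c / [X·(1+k_d θ_c)] = 0.451 × 1930 × (2720 − 5.00) × 7.52 / [3170 × (1 + 0.0961 × 7.52)] = 1.78×10^7 / 5461 = 3254 m³.
F/M = applied load / biomass = Q·S₀/(V·X) = 1930 × 2720 / (3254 × 3170) = 0.5089 d⁻¹.

F/M ≈ 0.509 d⁻¹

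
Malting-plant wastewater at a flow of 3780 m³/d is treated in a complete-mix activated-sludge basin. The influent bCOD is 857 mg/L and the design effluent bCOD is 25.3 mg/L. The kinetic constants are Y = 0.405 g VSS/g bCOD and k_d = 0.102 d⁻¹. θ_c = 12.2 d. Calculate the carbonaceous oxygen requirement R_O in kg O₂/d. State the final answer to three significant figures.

The observed yield is Y_obs = Y/(1 + k_d·θ_c) = 0.405 / (1 + 0.102 × 12.2) = 0.405 / 2.244 = 0.1804 g VSS per g bCOD removed.
Q·(S₀ − S) = 3780 × (857 − 25.3) × 10⁻³ = 3144 kg/d removed.
Net sludge production P_X = 0.1804 × 3144 = 567.3 kg VSS/d.
R_O = Q·ΔS − 1.42 P_X = 3144 − 805.6 = 2338 kg O₂/d.

R_O ≈ 2340 kg O₂/d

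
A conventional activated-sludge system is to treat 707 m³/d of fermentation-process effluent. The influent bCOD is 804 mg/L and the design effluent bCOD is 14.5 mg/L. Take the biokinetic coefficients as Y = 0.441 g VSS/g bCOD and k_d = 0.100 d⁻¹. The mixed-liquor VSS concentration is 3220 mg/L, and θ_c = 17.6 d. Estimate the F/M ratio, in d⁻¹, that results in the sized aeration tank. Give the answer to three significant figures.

From the SRT design equation V = Y Q (S₀−S) θ_c / [X (1 + k_d θ_c)] = 0.441 × 707 × (804 − 14.5) × 17.6 / [3220 × (1 + 0.100 × 17.6)] = 4.33×10^6 / 8887 = 487.5 m³.
F/M = applied load / biomass = Q·S₀/(V·X) = 707 × 804 / (487.5 × 3220) = 0.3621 d⁻¹.

F/M ≈ 0.362 d⁻¹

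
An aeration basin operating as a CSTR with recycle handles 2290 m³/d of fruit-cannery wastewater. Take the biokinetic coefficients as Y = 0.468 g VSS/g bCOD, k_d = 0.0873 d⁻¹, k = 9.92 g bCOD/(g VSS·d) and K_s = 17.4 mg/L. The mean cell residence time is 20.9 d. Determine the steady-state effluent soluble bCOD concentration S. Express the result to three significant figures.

S ≈ 0.522 mg/L

For a completely mixed reactor with recycle the Lawrence–McCarty relation gives S = K_s·(1 + k_d·θ_c) / [θ_c·(Y·k − k_d) − 1] = 17.4 × (1 + 0.0873 × 20.9) / [20.9 × (0.468 × 9.92 − 0.0873) − 1] = 49.15 / 94.20 = 0.5217 mg/L.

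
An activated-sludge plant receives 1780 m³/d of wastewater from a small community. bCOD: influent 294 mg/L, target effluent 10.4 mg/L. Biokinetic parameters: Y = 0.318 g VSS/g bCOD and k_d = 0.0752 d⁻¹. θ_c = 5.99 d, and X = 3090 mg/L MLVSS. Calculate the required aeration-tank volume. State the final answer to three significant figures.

V ≈ 215 m³

Rearranging the biomass balance for a CMAS with decay, V = Y·Q·ΔS·θ_c / [X·(1+k_d θ_c)] = 0.318 × 1780 × (294 − 10.4) × 5.99 / [3090 × (1 + 0.0752 × 5.99)] = 9.62×10^5 / 4482 = 214.5 m³.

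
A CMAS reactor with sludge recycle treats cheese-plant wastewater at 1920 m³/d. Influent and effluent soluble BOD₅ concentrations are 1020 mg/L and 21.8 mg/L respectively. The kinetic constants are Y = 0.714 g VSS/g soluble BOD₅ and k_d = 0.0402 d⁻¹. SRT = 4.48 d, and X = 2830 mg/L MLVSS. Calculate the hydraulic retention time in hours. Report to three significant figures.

Rearranging the biomass balance for a CMAS with decay, V = Y·Q·ΔS·θ_c / [X·(1+k_d θ_c)] = 0.714 × 1920 × (1020 − 21.8) × 4.48 / [2830 × (1 + 0.0402 × 4.48)] = 6.13×10^6 / 3340 = 1836 m³.
HRT = V/Q = 1836 m³ / 1920 m³·d⁻¹ = 0.9561 d × 24 = 22.95 h.

τ ≈ 22.9 h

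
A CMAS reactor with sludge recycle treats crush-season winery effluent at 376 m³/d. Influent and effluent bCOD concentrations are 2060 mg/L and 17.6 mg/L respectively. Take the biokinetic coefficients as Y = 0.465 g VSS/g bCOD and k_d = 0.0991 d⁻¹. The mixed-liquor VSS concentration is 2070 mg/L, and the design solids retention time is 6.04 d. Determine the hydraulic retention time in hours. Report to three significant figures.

τ ≈ 41.6 h

Rearranging the biomass balance for a CMAS with decay, V = Y·Q·ΔS·θ_c / [X·(1+k_d θ_c)] = 0.465 × 376 × (2060 − 17.6) × 6.04 / [2070 × (1 + 0.0991 × 6.04)] = 2.16×10^6 / 3309 = 651.8 m³.
τ = V/Q = 651.8/376 = 1.734 d, or 41.60 h.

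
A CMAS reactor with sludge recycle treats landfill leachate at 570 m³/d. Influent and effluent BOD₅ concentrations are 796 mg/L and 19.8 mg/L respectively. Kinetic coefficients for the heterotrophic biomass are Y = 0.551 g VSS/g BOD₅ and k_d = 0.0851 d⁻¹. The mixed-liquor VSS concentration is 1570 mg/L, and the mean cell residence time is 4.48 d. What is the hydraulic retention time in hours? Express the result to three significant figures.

τ ≈ 21.2 h

Steady-state biomass mass balance: V·X·(1 + k_d·θ_c) = Y·Q·(S₀ − S)·θ_c, so V = 0.551 × 570 × (796 − 19.8) × 4.48 / [1570 × (1 + 0.0851 × 4.48)] = 1.09×10^6 / 2169 = 503.6 m³.
Hydraulic retention time τ = V/Q = 503.6 / 570 = 0.8836 d = 21.21 h.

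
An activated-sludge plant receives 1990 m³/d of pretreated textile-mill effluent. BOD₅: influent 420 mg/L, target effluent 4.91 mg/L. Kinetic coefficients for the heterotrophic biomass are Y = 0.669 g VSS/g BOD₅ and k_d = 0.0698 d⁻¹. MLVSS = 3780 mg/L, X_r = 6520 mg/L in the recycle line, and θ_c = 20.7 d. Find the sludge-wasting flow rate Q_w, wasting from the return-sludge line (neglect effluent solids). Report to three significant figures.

Rearranging the biomass balance for a CMAS with decay, V = Y·Q·ΔS·θ_c / [X·(1+k_d θ_c)] = 0.669 × 1990 × (420 − 4.91) × 20.7 / [3780 × (1 + 0.0698 × 20.7)] = 1.14×10^7 / 9242 = 1238 m³.
θ_c = V·X/(Q_w·X_r) when wasting from the recycle, so Q_w = V·X/(θ_c·X_r) = 1238 × 3780 / (20.7 × 6520) = 34.67 m³/d.

Q_w ≈ 34.7 m³/d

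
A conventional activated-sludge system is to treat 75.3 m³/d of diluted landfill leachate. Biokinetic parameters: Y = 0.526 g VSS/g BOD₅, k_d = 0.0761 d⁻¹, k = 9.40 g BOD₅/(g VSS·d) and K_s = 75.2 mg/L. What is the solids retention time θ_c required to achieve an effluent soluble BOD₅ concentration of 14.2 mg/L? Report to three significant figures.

At the target effluent, Y k S/(K_s+S) = 0.526×9.40×14.2/89.40 = 0.7854 d⁻¹.
θ_c = 1/(μ − k_d) = 1/(0.7854 − 0.0761) = 1/0.7093 = 1.410 d.

θ_c ≈ 1.41 d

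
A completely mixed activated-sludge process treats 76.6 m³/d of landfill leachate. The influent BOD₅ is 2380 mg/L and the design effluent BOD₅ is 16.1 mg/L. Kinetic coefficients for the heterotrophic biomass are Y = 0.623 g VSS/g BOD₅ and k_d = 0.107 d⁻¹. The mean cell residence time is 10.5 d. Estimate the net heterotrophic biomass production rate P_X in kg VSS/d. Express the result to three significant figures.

The observed yield is Y_obs = Y/(1 + k_d·θ_c) = 0.623 / (1 + 0.107 × 10.5) = 0.623 / 2.123 = 0.2934 g VSS per g BOD₅ removed.
Mass of BOD₅ removed per day: Q(S₀ − S) = 76.6 × 2364 g/m³ = 181.1 kg/d.
Net biomass production P_X = Y_obs × Q·(S₀ − S) = 0.2934 × 181.1 = 53.12 kg VSS/d.

P_X ≈ 53.1 kg VSS/d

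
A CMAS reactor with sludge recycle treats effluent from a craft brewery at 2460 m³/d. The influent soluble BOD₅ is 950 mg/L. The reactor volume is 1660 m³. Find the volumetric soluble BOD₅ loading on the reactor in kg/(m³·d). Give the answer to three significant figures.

L_v ≈ 1.41 kg soluble BOD₅/(m³·d)

Volumetric loading L_v = Q·S₀ / V = 2460 × 950 g/m³ / 1660 m³ = 1408 g/(m³·d) = 1.408 kg soluble BOD₅/(m³·d).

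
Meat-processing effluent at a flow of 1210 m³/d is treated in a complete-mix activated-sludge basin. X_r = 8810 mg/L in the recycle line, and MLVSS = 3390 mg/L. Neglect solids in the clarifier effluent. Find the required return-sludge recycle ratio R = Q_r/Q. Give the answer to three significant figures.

R ≈ 0.625

Mass balance around the secondary clarifier (neglecting effluent solids): R = X / (X_r − X) = 3390 / (8810 − 3390) = 0.6255.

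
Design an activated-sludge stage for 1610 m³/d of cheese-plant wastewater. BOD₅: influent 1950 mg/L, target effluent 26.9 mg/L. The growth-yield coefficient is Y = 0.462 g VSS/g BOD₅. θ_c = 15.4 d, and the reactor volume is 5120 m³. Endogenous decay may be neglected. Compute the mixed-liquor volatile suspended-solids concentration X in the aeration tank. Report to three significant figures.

X = Y·Q·ΔS·θ_c / V = 0.462 × 1610 × (1950 − 26.9) × 15.4 / 5120 = 4302 mg/L.

X ≈ 4300 mg/L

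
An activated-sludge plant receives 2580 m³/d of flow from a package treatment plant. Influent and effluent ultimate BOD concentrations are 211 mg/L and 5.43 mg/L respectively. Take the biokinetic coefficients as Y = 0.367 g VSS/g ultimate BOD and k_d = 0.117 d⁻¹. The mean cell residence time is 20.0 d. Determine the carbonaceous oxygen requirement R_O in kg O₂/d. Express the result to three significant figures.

R_O ≈ 448 kg O₂/d

Observed yield with endogenous decay: Y_obs = Y / (1 + k_d·θ_c) = 0.367 / (1 + 0.117 × 20.0) = 0.367 / 3.340 = 0.1099 g VSS/g ultimate BOD.
ΔS = 211 − 5.43 = 205.6 mg/L, so the substrate removal rate is 2580 × 205.6/1000 = 530.4 kg ultimate BOD/d.
Biomass synthesised: P_X = Y_obs × 530.4 = 58.28 kg VSS/d.
R_O = Q·(S₀ − S) − 1.42·P_X = 530.4 − 1.42 × 58.28 = 447.6 kg O₂/d.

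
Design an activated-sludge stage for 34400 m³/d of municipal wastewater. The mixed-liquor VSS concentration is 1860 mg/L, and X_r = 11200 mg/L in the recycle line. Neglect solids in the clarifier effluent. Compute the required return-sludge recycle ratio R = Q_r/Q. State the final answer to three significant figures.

R = Q_r/Q = X/(X_r − X) = 1860 / (11200 − 1860) = 0.1991.

R ≈ 0.199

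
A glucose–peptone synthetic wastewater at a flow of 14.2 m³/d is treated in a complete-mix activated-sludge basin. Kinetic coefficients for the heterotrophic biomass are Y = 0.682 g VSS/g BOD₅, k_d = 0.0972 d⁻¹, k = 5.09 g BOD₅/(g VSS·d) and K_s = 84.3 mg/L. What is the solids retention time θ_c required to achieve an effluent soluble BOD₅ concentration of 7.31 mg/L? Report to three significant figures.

At the target effluent, Y k S/(K_s+S) = 0.682×5.09×7.31/91.61 = 0.2770 d⁻¹.
1/θ_c = 0.2770 − 0.0972 = 0.1798 d⁻¹, so θ_c = 5.562 d.

θ_c ≈ 5.56 d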